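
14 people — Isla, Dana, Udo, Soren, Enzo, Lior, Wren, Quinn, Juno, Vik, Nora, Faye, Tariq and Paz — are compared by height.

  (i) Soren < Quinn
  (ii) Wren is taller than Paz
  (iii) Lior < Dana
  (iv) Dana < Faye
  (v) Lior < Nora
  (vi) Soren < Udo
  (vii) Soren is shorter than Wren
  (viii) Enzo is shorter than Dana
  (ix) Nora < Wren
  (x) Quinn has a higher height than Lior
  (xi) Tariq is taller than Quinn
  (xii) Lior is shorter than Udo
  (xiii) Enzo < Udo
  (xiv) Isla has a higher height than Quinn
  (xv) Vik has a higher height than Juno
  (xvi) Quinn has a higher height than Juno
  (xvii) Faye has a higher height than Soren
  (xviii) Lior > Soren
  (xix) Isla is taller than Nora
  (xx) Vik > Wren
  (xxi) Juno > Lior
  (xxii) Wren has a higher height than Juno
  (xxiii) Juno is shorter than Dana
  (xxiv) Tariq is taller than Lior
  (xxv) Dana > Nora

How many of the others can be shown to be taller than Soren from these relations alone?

From Soren the given relations immediately reach Lior, Quinn, Wren, Udo, Faye.
From those, Juno, Nora, Tariq, Isla, Vik, Dana — 11 in total.
Nothing else is reachable above Soren; 11 in all.

11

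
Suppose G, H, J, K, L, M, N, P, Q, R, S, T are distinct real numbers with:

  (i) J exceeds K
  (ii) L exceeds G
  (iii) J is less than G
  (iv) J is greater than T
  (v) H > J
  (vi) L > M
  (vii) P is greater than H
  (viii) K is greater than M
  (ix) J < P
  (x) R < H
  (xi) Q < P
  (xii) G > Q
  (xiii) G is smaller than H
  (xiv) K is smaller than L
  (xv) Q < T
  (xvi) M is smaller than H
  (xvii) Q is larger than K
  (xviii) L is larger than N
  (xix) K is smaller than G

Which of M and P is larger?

Chaining the given relations: M < K < Q < T < J < G < H < P.
So M < P; P is the larger of the two.

P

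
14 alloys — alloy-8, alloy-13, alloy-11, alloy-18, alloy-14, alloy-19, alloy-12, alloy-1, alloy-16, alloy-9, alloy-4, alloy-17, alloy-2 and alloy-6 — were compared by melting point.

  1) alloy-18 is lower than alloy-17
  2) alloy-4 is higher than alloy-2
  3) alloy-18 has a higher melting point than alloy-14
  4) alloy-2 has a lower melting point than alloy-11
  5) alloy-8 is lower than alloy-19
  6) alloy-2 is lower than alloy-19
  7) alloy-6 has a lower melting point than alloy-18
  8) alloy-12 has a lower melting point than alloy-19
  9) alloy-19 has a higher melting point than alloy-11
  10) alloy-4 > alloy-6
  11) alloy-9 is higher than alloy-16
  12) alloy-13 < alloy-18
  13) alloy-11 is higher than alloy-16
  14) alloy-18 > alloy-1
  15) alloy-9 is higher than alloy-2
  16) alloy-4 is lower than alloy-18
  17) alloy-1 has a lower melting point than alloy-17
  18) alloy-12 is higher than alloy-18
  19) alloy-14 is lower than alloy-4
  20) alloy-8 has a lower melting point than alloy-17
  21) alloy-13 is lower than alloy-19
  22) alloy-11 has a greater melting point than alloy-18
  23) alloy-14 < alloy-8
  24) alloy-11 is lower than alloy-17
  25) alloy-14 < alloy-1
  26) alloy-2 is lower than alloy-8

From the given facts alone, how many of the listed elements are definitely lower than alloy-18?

The elements the relations force below alloy-18 are alloy-6, alloy-2, alloy-14, alloy-4, alloy-13, alloy-1 — no chain reaches any other.
That is 6.

6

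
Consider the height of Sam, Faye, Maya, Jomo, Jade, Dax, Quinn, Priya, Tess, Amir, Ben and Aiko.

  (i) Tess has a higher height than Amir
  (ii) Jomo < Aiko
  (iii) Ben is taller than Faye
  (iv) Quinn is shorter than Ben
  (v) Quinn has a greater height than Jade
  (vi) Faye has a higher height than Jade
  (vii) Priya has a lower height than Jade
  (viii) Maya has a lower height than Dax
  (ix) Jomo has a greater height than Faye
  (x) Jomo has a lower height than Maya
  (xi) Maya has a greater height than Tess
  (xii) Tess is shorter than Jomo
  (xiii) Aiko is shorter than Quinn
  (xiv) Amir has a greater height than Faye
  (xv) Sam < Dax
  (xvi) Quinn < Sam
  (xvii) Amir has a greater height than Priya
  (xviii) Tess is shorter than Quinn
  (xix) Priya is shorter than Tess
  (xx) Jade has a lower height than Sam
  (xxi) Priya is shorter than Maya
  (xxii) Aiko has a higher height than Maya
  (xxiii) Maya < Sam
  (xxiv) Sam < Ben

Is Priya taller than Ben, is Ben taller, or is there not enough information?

Link the given pairs in sequence: Priya < Jade; Jade < Faye; Faye < Amir; Amir < Tess; Tess < Jomo; Jomo < Maya; Maya < Aiko; Aiko < Quinn; Quinn < Sam; Sam < Ben.
Together: Priya < Jade < Faye < Amir < Tess < Jomo < Maya < Aiko < Quinn < Sam < Ben.
So Ben is taller.

Ben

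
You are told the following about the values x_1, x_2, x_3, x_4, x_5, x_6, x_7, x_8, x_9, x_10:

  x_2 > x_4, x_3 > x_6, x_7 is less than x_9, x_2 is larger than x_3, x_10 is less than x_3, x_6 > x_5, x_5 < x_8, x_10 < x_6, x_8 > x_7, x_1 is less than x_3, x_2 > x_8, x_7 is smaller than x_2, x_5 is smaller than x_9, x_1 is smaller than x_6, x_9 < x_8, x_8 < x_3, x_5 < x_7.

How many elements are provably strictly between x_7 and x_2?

3

Chaining upward from x_7 reaches: x_9, x_8, x_3.
Chaining downward from x_2 reaches: x_5, x_9, x_8, x_4, x_1, x_10, x_6, x_3.
Strictly between x_7 and x_2 are those in both lists: x_9, x_8, x_3 — 3 elements.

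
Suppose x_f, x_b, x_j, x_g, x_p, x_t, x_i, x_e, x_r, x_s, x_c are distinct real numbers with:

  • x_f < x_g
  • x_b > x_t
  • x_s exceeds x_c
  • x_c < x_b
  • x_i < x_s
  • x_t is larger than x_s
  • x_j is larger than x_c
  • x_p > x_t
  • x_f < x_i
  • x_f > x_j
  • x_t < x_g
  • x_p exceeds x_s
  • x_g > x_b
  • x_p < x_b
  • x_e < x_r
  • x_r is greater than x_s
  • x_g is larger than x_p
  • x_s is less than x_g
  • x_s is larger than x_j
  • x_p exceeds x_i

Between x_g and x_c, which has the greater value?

x_g

Link the given pairs in sequence: x_c < x_j; x_j < x_f; x_f < x_i; x_i < x_s; x_s < x_t; x_t < x_g.
Together: x_c < x_j < x_f < x_i < x_s < x_t < x_g.
So x_c < x_g; x_g is the larger of the two.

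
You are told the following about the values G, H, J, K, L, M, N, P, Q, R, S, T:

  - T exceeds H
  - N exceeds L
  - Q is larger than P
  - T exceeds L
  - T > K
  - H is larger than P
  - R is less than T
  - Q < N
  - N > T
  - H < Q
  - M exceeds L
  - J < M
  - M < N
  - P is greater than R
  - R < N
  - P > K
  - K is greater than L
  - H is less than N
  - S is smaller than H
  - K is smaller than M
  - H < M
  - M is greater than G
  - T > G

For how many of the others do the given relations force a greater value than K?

6

From K the given relations immediately reach P, T, M.
From those, H, Q, N — 6 in total.
No other element is forced above K by the given relations, so the count is 6.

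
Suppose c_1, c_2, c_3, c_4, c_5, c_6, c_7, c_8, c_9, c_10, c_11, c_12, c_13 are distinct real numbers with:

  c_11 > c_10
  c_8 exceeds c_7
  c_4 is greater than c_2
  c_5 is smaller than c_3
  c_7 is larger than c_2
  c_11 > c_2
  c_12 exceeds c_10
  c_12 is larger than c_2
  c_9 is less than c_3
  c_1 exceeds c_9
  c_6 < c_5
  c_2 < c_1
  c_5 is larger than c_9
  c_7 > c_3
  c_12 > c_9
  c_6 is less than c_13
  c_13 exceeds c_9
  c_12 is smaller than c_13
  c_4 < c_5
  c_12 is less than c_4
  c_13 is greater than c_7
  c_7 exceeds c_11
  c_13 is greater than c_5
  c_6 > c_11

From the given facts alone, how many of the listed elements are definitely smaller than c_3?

8

Directly below c_3: c_9, c_5.
One step further: c_6, c_4 (4 so far).
One step further: c_2, c_11, c_12 (7 so far).
One step further: c_10 (8 so far).
No other element is forced below c_3 by the given relations, so the count is 8.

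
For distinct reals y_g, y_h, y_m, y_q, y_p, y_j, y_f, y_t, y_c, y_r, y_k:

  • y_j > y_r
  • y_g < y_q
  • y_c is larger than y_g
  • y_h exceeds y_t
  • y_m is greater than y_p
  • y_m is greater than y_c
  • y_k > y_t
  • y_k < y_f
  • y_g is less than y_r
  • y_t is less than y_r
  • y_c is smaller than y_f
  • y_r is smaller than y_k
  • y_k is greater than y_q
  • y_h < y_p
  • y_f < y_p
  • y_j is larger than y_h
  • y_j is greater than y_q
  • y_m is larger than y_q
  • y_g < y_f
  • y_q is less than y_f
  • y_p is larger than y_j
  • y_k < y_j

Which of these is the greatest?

y_t is not greatest since y_t < y_h; y_g is not greatest since y_g < y_r; y_h is not greatest since y_h < y_j; y_r is not greatest since y_r < y_k; y_q is not greatest since y_q < y_k; y_c is not greatest since y_c < y_f; y_k is not greatest since y_k < y_j; y_f is not greatest since y_f < y_p; y_j is not greatest since y_j < y_p; y_p is not greatest since y_p < y_m.
Only y_m has nothing above it, so y_m is the greatest.

y_m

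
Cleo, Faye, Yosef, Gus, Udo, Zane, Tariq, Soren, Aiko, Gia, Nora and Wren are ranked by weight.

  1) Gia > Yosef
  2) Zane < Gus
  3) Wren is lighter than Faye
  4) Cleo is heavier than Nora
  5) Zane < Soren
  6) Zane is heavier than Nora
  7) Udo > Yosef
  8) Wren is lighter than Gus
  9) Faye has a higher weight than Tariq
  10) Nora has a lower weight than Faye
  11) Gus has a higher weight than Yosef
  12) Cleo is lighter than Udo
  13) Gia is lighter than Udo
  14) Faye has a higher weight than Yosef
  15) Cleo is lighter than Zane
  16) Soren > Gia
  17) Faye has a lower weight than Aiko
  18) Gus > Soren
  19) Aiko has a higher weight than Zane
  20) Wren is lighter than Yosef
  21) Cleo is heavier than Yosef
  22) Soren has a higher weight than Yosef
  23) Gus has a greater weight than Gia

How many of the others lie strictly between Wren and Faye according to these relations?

Chaining upward from Wren reaches: Yosef, Cleo, Zane, Aiko, Gia, Soren, Udo, Gus.
Chaining downward from Faye reaches: Tariq, Yosef, Nora.
Strictly between Wren and Faye are those in both lists: Yosef — 1 element.

1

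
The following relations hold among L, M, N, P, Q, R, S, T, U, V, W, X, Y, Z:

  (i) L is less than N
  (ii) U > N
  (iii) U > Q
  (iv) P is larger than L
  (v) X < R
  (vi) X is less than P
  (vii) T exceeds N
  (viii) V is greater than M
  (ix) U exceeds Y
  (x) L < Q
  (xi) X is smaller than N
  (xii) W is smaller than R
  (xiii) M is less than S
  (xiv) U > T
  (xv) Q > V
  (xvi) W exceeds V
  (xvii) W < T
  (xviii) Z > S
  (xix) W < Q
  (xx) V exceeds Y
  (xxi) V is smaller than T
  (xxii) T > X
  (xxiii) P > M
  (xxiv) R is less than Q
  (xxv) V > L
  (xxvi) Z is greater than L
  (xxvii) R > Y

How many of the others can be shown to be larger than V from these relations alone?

5

Directly above V: W, T, Q.
One step further: R, U (5 so far).
Nothing else is reachable above V; 5 in all.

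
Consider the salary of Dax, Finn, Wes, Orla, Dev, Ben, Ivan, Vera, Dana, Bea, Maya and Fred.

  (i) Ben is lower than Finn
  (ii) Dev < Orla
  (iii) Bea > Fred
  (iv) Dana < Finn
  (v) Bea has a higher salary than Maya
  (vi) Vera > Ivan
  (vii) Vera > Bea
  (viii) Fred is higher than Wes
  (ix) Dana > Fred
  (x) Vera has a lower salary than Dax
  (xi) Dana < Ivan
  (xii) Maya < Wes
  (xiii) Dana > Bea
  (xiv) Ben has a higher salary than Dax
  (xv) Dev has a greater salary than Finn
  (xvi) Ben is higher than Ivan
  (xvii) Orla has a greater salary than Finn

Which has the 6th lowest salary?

Ivan

The consecutive relations fix a unique order: Maya < Wes < Fred < Bea < Dana < Ivan < Vera < Dax < Ben < Finn < Dev < Orla.
Counting 6 from the smallest end gives Ivan.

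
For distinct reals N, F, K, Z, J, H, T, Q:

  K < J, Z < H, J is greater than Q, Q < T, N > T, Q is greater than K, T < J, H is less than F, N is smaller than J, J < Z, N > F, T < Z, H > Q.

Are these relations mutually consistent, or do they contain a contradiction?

We have N < J stated directly, yet also J < Z < H < F < N by chaining the others — so J < N. Contradiction.

inconsistent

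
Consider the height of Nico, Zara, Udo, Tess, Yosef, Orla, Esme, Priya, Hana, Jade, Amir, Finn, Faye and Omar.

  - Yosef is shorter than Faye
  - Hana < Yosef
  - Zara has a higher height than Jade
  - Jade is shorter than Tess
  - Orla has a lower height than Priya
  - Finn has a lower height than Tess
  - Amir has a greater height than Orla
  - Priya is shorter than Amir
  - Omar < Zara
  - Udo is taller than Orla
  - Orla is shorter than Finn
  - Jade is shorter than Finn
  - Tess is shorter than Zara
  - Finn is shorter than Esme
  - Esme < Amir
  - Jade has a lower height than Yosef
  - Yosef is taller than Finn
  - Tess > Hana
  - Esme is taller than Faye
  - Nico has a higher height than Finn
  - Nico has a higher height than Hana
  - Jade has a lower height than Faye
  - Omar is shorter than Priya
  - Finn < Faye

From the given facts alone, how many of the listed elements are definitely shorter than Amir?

9

The elements the relations force below Amir are Orla, Jade, Hana, Omar, Finn, Yosef, Priya, Faye, Esme — no chain reaches any other.
That is 9.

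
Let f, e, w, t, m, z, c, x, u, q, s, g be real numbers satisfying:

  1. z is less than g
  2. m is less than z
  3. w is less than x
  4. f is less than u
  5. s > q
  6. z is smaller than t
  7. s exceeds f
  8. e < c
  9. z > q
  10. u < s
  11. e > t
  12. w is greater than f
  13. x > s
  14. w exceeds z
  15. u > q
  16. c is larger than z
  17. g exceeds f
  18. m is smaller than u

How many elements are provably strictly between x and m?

4

The relations place m below x. An element lies strictly between them when it is forced above m and also forced below x.
Above m: {z, g, w, t, u, s, e, c}. Below x: {q, f, z, w, u, s}.
Intersection: {z, w, u, s} — 4.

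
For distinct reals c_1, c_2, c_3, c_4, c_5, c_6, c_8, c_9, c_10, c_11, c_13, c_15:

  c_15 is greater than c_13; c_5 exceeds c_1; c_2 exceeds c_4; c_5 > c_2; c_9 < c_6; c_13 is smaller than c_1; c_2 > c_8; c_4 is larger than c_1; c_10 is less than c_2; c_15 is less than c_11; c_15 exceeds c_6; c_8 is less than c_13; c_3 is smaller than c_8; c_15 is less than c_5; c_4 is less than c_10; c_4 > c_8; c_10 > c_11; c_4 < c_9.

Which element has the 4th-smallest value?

The consecutive relations fix a unique order: c_3 < c_8 < c_13 < c_1 < c_4 < c_9 < c_6 < c_15 < c_11 < c_10 < c_2 < c_5.
Counting 4 from the smallest end gives c_1.

c_1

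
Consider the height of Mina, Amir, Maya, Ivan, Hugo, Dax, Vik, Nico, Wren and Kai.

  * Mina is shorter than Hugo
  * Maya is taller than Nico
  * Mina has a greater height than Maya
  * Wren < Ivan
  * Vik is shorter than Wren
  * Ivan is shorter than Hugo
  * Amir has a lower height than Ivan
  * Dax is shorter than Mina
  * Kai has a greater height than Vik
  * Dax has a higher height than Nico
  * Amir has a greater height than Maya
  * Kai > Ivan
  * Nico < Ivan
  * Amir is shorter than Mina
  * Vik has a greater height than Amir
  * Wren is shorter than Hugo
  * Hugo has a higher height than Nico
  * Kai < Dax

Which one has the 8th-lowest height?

The consecutive relations fix a unique order: Nico < Maya < Amir < Vik < Wren < Ivan < Kai < Dax < Mina < Hugo.
Counting 8 from the smallest end gives Dax.

Dax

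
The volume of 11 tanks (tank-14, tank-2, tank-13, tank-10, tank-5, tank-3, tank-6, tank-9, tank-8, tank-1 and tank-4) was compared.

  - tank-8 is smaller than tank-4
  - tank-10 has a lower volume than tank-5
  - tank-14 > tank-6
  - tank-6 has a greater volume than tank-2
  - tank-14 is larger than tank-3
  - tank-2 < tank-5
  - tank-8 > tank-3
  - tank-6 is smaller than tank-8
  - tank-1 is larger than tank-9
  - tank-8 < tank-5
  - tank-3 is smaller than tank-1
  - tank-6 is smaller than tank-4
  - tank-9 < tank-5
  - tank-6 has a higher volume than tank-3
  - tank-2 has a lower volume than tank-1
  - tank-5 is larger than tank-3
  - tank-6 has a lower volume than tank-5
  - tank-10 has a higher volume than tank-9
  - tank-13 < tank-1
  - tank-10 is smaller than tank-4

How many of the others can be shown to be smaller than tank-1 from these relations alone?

Directly below tank-1: tank-9, tank-2, tank-13, tank-3.
No other element is forced below tank-1 by the given relations, so the count is 4.

4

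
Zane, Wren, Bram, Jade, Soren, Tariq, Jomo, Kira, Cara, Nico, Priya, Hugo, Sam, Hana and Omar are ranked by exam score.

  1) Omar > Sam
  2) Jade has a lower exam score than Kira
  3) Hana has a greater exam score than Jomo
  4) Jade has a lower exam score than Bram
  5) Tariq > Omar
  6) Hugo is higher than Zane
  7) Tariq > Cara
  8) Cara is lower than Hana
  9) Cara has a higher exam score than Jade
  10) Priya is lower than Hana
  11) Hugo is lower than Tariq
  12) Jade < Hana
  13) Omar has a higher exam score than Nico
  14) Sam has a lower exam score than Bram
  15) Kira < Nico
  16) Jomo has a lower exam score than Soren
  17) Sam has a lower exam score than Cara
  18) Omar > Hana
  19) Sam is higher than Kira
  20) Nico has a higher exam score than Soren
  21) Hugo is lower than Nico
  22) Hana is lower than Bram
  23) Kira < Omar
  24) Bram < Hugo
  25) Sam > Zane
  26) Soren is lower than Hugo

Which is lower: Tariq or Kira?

Kira

Link the given pairs in sequence: Kira < Sam; Sam < Cara; Cara < Hana; Hana < Bram; Bram < Hugo; Hugo < Nico; Nico < Omar; Omar < Tariq.
Chaining these gives Kira < Sam < Cara < Hana < Bram < Hugo < Nico < Omar < Tariq.
So Kira < Tariq; Kira is the lower of the two.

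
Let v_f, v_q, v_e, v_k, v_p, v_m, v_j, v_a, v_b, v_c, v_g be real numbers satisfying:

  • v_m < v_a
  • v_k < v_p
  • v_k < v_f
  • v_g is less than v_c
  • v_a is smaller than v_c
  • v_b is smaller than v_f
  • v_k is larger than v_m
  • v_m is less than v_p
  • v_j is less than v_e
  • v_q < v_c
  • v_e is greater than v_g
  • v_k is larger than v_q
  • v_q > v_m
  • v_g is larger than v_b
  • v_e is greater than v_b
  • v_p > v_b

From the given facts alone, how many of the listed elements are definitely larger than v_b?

5

From v_b the given relations immediately reach v_g, v_e, v_f, v_p.
From those, v_c — 5 in total.
Nothing else is reachable above v_b; 5 in all.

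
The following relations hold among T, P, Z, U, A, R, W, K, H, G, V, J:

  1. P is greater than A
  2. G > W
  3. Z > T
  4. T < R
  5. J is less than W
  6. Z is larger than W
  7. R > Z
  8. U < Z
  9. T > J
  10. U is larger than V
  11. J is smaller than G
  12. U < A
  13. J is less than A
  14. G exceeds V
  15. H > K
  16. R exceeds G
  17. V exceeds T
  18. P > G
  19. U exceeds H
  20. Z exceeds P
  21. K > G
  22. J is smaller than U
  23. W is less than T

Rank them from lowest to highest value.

J < W < T < V < G < K < H < U < A < P < Z < R

Nothing is placed below J, so it is least; from there J < W; W < T; T < V; V < G; G < K; K < H; H < U; U < A; A < P; P < Z; Z < R, each given directly.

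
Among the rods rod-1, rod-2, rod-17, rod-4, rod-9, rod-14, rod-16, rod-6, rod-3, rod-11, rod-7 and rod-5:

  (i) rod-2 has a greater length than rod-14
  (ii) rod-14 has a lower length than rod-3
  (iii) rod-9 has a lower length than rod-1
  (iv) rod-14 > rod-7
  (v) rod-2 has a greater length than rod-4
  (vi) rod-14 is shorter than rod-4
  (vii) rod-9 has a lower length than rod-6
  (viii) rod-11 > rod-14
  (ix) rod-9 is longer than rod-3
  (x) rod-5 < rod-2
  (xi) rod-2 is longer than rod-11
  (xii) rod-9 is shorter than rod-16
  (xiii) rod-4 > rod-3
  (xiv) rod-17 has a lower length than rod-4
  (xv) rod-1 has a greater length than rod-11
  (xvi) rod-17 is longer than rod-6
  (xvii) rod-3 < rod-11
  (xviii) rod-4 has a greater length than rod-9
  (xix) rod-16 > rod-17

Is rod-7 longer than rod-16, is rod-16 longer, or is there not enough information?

Following the relations from rod-7: rod-7 < rod-14 < rod-3 < rod-9 < rod-6 < rod-17 < rod-16.
So rod-16 is longer.

rod-16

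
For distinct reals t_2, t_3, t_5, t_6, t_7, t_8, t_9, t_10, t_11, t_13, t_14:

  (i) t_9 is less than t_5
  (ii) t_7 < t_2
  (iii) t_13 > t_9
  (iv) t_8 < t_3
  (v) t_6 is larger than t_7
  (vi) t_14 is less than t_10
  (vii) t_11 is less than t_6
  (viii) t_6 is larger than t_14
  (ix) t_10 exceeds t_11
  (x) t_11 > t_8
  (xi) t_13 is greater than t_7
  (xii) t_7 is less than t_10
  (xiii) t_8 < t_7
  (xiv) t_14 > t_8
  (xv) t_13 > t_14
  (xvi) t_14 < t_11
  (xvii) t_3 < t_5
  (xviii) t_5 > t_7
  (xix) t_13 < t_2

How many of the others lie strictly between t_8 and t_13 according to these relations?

2

The relations place t_8 below t_13. An element lies strictly between them when it is forced above t_8 and also forced below t_13.
Above t_8: {t_7, t_14, t_11, t_3, t_10, t_5, t_2, t_6}. Below t_13: {t_9, t_7, t_14}.
Intersection: {t_7, t_14} — 2.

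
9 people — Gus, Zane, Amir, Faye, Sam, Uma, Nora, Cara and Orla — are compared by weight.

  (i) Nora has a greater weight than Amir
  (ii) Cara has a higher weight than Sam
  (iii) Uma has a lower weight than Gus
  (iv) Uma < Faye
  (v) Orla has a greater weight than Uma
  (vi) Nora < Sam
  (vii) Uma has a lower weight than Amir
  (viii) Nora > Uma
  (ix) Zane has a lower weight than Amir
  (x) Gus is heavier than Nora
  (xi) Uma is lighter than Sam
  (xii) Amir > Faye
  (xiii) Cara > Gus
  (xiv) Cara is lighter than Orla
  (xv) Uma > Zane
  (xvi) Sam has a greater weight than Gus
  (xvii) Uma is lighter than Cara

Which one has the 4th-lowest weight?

The consecutive relations fix a unique order: Zane < Uma < Faye < Amir < Nora < Gus < Sam < Cara < Orla.
The 4th smallest is Amir.

Amir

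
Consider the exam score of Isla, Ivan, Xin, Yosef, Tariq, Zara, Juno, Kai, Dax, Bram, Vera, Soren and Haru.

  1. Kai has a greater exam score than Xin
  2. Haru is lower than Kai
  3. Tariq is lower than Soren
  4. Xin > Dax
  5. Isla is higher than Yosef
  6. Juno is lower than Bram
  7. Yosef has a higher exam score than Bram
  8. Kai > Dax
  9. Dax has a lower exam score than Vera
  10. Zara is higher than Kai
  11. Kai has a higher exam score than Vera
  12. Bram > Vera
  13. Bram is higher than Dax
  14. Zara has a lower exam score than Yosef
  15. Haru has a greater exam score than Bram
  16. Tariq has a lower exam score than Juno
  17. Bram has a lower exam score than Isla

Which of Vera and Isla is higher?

Isla

Vera < Bram < Haru < Kai < Zara < Yosef < Isla, by transitivity through Bram, Haru, Kai, Zara, Yosef.
So Vera < Isla; Isla is the higher of the two.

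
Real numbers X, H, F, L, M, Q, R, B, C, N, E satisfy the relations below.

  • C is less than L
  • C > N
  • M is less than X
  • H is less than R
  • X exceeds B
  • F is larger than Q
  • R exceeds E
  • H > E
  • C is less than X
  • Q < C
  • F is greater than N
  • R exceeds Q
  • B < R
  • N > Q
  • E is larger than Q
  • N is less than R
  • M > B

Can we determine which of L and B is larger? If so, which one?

undetermined

Following every chain through B: above B we get M, R, X.
L is not reached, and no chain runs the other way from L to B.
So the given relations leave the order of B and L undetermined.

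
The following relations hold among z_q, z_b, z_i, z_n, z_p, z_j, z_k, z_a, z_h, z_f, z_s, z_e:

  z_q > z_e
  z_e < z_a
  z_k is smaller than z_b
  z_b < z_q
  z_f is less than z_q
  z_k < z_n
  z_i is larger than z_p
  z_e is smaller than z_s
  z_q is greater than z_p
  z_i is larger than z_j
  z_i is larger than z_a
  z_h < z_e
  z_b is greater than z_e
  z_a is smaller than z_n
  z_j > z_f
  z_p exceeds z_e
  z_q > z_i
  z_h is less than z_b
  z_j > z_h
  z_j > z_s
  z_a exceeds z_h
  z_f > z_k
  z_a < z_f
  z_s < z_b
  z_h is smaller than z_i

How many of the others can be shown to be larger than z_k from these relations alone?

Directly above z_k: z_n, z_f, z_b.
One step further: z_j, z_q (5 so far).
One step further: z_i (6 so far).
No other element is forced above z_k by the given relations, so the count is 6.

6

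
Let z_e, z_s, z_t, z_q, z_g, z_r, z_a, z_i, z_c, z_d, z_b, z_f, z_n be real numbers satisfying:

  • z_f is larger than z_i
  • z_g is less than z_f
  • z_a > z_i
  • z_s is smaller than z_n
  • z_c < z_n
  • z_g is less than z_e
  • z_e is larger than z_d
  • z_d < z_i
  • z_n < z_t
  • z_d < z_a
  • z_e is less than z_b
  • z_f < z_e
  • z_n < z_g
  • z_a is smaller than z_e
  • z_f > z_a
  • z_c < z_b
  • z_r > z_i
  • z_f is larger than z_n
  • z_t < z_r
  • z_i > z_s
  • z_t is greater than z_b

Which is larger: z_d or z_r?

z_r

z_d < z_i < z_a < z_f < z_e < z_b < z_t < z_r, by transitivity through z_i, z_a, z_f, z_e, z_b, z_t.
So z_d < z_r; z_r is the larger of the two.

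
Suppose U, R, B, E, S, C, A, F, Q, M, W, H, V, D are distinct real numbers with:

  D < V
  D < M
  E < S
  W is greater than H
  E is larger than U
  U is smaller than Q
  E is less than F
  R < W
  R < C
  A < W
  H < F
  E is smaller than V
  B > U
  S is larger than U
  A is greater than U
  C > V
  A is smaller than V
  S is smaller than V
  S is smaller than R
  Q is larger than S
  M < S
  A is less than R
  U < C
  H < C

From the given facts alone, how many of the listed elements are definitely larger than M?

Directly above M: S.
One step further: R, V, Q (4 so far).
One step further: C, W (6 so far).
No other element is forced above M by the given relations, so the count is 6.

6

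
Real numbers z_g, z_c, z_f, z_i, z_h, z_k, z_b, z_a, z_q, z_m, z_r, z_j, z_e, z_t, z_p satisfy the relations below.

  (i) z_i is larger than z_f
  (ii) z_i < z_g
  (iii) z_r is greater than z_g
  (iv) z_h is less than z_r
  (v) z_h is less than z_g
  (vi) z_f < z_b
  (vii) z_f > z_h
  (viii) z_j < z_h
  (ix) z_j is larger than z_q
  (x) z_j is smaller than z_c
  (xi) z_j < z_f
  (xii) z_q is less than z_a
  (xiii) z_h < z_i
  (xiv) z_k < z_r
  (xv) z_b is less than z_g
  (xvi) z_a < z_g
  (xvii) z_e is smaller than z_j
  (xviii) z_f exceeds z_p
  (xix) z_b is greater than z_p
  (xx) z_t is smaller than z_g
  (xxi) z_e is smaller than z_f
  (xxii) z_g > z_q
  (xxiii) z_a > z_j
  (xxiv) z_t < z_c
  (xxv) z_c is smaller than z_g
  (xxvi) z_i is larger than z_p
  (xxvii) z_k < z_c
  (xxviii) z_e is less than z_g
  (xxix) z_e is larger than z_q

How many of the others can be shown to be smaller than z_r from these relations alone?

13

From z_r the given relations immediately reach z_k, z_h, z_g.
From those, z_q, z_e, z_j, z_t, z_a, z_b, z_i, z_c — 11 in total.
From those, z_p, z_f — 13 in total.
No other element is forced below z_r by the given relations, so the count is 13.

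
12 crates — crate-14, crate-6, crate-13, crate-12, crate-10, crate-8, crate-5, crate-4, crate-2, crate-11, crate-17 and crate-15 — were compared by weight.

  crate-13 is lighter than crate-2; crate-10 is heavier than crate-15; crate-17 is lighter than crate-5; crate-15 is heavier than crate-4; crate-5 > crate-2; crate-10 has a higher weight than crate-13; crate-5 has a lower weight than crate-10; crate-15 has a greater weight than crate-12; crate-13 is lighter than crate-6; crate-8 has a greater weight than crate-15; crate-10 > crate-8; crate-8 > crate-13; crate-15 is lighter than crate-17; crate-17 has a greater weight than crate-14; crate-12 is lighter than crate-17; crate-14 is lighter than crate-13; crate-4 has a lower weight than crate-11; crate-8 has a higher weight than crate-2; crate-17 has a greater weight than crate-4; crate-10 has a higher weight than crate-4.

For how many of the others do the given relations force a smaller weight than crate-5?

7

The elements the relations force below crate-5 are crate-14, crate-4, crate-12, crate-15, crate-17, crate-13, crate-2 — no chain reaches any other.
That is 7.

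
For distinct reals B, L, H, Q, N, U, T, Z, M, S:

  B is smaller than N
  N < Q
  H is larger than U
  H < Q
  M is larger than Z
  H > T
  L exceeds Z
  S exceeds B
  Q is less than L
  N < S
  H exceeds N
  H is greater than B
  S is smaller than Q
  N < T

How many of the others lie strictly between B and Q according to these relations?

4

Chaining upward from B reaches: N, S, T, H, L.
Chaining downward from Q reaches: N, S, T, U, H.
Strictly between B and Q are those in both lists: N, S, T, H — 4 elements.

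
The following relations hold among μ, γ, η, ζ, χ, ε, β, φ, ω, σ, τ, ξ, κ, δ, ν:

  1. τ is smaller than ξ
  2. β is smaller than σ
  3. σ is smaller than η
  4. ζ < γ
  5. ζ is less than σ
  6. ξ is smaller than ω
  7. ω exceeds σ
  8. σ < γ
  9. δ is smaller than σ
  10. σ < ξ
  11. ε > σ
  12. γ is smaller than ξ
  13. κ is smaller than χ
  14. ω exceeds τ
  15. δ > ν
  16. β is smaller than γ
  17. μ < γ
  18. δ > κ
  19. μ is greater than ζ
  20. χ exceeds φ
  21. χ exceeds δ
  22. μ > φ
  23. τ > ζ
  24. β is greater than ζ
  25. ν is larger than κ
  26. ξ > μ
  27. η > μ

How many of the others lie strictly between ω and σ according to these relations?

Chaining upward from σ reaches: γ, ε, ξ, η.
Chaining downward from ω reaches: ζ, β, τ, φ, κ, ν, δ, μ, γ, ξ.
Strictly between σ and ω are those in both lists: γ, ξ — 2 elements.

2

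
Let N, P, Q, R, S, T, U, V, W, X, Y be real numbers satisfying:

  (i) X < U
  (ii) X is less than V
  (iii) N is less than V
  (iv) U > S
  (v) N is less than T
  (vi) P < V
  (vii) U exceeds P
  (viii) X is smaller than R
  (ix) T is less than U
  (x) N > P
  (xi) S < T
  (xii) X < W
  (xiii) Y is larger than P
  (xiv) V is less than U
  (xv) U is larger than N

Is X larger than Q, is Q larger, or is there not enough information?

Following every chain through X: above X we get W, V, R, U.
Q is not reached, and no chain runs the other way from Q to X.
So the given relations leave the order of X and Q undetermined.

undetermined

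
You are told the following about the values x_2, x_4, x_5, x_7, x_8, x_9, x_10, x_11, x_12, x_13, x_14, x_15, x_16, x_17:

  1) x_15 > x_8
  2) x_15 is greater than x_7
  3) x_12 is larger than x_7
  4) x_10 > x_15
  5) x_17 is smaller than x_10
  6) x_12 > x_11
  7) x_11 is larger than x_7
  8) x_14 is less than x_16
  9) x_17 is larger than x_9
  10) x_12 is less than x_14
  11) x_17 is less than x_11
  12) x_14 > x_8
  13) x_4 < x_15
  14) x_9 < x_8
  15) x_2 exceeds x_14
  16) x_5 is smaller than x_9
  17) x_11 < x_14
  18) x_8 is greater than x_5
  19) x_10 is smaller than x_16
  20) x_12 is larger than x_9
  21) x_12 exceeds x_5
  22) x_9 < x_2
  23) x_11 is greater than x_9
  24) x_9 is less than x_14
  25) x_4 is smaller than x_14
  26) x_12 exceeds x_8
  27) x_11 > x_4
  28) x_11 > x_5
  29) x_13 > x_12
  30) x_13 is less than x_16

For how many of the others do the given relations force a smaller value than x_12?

From x_12 the given relations immediately reach x_5, x_9, x_7, x_8, x_11.
From those, x_17, x_4 — 7 in total.
Nothing else is reachable below x_12; 7 in all.

7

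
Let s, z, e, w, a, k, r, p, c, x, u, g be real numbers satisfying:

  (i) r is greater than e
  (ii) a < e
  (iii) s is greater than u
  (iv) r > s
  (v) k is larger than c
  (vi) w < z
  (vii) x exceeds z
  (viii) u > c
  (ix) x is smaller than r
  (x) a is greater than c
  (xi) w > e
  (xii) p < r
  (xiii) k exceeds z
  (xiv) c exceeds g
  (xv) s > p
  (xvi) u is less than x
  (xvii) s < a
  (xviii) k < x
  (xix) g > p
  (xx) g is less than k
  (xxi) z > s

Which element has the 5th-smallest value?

The consecutive relations fix a unique order: p < g < c < u < s < a < e < w < z < k < x < r.
Counting 5 from the smallest end gives s.

s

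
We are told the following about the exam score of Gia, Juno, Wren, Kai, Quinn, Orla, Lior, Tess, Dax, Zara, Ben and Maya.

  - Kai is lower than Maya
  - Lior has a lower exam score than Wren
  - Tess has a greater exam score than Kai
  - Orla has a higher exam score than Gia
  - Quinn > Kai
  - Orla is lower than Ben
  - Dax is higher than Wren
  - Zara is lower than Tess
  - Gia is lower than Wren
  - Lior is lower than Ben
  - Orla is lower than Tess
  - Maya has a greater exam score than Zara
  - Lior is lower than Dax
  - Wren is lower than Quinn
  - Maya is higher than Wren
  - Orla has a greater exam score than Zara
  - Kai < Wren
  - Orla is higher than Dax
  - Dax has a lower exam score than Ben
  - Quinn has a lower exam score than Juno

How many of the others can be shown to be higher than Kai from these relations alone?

Directly above Kai: Wren, Quinn, Tess, Maya.
One step further: Dax, Juno (6 so far).
One step further: Orla, Ben (8 so far).
Nothing else is reachable above Kai; 8 in all.

8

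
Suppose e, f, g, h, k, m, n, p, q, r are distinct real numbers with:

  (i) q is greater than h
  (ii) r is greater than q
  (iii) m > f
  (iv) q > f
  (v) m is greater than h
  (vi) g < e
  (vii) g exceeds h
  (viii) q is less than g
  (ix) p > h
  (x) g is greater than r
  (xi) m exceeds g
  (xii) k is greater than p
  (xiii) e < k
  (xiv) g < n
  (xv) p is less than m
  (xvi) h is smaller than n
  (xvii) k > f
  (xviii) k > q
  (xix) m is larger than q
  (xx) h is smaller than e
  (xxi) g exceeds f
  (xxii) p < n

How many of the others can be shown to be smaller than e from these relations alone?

5

Directly below e: h, g.
One step further: f, q, r (5 so far).
No other element is forced below e by the given relations, so the count is 5.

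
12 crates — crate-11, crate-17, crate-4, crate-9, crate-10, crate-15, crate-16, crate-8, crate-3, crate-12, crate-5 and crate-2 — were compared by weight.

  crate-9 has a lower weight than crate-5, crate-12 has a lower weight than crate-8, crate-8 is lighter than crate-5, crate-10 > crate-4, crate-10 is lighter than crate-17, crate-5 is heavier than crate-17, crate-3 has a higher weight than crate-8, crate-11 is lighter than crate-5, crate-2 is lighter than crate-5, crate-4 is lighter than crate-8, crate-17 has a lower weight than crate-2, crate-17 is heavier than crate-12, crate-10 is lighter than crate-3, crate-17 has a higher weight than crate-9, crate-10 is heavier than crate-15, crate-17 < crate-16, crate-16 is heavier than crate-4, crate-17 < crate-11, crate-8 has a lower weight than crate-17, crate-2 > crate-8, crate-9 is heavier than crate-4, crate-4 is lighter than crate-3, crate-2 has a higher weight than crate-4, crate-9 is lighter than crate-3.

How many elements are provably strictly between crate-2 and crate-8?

Chaining upward from crate-8 reaches: crate-3, crate-17, crate-16, crate-11, crate-5.
Chaining downward from crate-2 reaches: crate-4, crate-12, crate-15, crate-9, crate-10, crate-17.
Strictly between crate-8 and crate-2 are those in both lists: crate-17 — 1 element.

1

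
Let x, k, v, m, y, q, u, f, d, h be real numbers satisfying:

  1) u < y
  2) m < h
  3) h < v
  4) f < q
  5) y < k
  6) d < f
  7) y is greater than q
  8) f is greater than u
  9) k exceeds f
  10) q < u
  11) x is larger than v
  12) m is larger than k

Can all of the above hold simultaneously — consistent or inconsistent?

Chaining the given relations yields f < q < u, so f < u. But one relation states u < f. These cannot both hold.

inconsistent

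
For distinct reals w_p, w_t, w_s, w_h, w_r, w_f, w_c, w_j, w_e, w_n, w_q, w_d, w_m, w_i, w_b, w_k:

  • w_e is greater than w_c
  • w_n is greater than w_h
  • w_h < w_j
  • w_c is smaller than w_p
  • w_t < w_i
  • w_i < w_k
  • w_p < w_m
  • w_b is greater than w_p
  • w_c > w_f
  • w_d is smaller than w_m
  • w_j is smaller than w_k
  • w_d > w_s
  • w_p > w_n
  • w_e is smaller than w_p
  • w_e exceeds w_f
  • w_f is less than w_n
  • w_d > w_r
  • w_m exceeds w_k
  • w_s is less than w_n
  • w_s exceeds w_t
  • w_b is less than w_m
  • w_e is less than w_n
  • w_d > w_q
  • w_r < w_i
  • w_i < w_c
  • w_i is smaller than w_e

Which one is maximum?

Chaining downward from w_m: directly below it, w_p, w_k, w_b, w_d; then w_r, w_s, w_i, w_j, w_c, w_e, w_n, w_q; then w_f, w_h, w_t.
That covers every other element, and nothing is given above w_m, so w_m is the maximum.

w_m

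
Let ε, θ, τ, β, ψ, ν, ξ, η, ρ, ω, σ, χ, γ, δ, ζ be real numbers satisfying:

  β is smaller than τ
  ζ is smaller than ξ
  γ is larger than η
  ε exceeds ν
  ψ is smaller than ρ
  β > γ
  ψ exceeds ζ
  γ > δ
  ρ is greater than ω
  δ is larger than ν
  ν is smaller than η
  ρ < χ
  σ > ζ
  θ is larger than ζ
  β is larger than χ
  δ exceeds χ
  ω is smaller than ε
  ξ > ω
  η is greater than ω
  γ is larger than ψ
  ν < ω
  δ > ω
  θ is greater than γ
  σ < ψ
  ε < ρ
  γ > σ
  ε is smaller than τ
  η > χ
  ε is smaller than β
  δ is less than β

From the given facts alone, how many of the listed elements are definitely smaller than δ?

Directly below δ: ν, ω, χ.
One step further: ρ (4 so far).
One step further: ψ, ε (6 so far).
One step further: ζ, σ (8 so far).
No other element is forced below δ by the given relations, so the count is 8.

8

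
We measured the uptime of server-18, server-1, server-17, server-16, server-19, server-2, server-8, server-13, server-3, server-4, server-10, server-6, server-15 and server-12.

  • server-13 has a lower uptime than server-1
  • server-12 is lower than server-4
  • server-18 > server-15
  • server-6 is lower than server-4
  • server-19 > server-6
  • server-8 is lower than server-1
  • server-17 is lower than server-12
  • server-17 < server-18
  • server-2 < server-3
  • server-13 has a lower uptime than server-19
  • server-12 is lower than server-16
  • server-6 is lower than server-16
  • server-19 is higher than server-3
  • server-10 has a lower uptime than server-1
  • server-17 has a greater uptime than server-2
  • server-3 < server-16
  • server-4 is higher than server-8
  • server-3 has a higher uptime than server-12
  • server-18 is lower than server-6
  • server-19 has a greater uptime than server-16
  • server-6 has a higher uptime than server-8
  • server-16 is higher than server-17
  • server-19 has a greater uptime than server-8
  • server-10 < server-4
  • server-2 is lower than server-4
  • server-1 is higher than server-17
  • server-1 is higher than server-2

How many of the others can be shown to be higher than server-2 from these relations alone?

9

Directly above server-2: server-17, server-1, server-3, server-4.
One step further: server-12, server-18, server-16, server-19 (8 so far).
One step further: server-6 (9 so far).
Nothing else is reachable above server-2; 9 in all.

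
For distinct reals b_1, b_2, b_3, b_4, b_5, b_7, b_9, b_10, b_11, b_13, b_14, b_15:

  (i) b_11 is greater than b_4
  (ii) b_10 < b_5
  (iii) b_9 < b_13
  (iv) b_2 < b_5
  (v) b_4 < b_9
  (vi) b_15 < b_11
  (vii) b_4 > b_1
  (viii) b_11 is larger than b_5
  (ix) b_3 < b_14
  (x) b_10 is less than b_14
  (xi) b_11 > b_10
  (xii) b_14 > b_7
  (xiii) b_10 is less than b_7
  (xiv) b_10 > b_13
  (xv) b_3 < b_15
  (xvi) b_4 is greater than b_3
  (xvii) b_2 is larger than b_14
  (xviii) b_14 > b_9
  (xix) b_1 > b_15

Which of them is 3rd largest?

Chaining the given pairs: b_3 < b_15 < b_1 < b_4 < b_9 < b_13 < b_10 < b_7 < b_14 < b_2 < b_5 < b_11.
The 3rd largest is b_2.

b_2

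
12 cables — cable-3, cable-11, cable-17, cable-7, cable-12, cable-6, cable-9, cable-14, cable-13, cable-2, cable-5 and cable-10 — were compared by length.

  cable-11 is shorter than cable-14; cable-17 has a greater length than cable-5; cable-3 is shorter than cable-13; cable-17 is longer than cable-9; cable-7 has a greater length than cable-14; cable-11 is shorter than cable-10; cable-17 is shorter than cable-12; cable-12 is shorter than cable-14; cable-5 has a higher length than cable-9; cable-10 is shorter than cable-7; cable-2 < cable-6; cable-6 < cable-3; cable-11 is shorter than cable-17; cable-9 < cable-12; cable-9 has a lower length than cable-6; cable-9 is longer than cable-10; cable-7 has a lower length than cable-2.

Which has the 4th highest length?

The consecutive relations fix a unique order: cable-11 < cable-10 < cable-9 < cable-5 < cable-17 < cable-12 < cable-14 < cable-7 < cable-2 < cable-6 < cable-3 < cable-13.
Counting 4 from the largest end gives cable-2.

cable-2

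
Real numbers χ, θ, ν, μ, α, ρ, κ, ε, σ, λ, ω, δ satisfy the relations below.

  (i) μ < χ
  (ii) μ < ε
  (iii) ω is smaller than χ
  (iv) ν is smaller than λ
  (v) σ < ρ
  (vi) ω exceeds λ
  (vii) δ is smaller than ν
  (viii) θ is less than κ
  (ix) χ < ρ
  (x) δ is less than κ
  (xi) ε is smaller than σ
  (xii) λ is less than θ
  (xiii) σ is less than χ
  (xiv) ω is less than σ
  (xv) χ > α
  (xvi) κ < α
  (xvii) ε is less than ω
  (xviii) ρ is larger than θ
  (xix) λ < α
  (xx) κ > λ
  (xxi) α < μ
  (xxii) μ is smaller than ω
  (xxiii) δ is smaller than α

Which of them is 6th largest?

μ

Piecing the relations together gives one ordering: δ < ν < λ < θ < κ < α < μ < ε < ω < σ < χ < ρ.
Counting 6 from the largest end gives μ.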